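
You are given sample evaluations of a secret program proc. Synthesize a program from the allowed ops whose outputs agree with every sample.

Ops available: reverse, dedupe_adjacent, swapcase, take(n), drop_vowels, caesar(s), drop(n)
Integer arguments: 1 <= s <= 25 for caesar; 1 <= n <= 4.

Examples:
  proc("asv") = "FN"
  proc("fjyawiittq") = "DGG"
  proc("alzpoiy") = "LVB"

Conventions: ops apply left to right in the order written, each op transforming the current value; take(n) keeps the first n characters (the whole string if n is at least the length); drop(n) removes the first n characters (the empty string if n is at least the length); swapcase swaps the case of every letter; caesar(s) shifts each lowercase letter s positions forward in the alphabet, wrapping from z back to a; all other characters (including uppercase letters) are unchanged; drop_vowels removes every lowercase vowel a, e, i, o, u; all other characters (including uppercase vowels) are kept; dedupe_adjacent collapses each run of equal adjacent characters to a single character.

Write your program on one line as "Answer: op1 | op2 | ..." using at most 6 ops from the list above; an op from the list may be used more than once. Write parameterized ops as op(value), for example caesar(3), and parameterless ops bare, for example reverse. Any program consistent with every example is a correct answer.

reverse | caesar(13) | drop_vowels | swapcase | take(3)

Check, running the answer program on each example:
  "asv" -> "vsa" -> "ifn" -> "fn" -> "FN" -> "FN"
  "fjyawiittq" -> "qttiiwayjf" -> "dggvvjnlws" -> "dggvvjnlws" -> "DGGVVJNLWS" -> "DGG"
  "alzpoiy" -> "yiopzla" -> "lvbcmyn" -> "lvbcmyn" -> "LVBCMYN" -> "LVB"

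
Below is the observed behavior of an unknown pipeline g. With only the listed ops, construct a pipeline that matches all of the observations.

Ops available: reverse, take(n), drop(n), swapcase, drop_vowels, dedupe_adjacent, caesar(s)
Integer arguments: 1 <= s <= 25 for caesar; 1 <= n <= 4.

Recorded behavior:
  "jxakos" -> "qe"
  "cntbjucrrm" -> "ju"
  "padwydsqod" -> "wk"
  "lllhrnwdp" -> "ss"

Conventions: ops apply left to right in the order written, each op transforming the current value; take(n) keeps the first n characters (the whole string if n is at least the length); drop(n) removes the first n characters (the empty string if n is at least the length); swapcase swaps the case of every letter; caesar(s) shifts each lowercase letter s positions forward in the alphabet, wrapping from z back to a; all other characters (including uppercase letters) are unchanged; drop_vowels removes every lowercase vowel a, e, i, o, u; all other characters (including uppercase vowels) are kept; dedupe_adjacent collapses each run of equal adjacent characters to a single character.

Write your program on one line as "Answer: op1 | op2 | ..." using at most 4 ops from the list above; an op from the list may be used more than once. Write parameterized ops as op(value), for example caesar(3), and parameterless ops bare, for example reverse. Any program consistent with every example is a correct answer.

drop_vowels | caesar(7) | take(2)

Check, running the answer program on each example:
  "jxakos" -> "jxks" -> "qerz" -> "qe"
  "cntbjucrrm" -> "cntbjcrrm" -> "juaiqjyyt" -> "ju"
  "padwydsqod" -> "pdwydsqd" -> "wkdfkzxk" -> "wk"
  "lllhrnwdp" -> "lllhrnwdp" -> "sssoyudkw" -> "ss"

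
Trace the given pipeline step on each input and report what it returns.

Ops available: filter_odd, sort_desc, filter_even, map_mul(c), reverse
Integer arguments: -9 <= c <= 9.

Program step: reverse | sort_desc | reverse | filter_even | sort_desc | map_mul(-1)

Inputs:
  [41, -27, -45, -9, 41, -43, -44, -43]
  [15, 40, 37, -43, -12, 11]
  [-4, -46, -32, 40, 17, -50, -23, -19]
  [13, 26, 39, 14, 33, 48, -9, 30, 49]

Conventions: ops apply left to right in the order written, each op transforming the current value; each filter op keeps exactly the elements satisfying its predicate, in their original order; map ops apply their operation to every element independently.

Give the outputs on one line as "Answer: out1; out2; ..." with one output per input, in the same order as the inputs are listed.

[44]; [-40, 12]; [-40, 4, 32, 46, 50]; [-48, -30, -26, -14]

Execution, op by op:
  [41, -27, -45, -9, 41, -43, -44, -43] -> [-43, -44, -43, 41, -9, -45, -27, 41] -> [41, 41, -9, -27, -43, -43, -44, -45] -> [-45, -44, -43, -43, -27, -9, 41, 41] -> [-44] -> [-44] -> [44]
  [15, 40, 37, -43, -12, 11] -> [11, -12, -43, 37, 40, 15] -> [40, 37, 15, 11, -12, -43] -> [-43, -12, 11, 15, 37, 40] -> [-12, 40] -> [40, -12] -> [-40, 12]
  [-4, -46, -32, 40, 17, -50, -23, -19] -> [-19, -23, -50, 17, 40, -32, -46, -4] -> [40, 17, -4, -19, -23, -32, -46, -50] -> [-50, -46, -32, -23, -19, -4, 17, 40] -> [-50, -46, -32, -4, 40] -> [40, -4, -32, -46, -50] -> [-40, 4, 32, 46, 50]
  [13, 26, 39, 14, 33, 48, -9, 30, 49] -> [49, 30, -9, 48, 33, 14, 39, 26, 13] -> [49, 48, 39, 33, 30, 26, 14, 13, -9] -> [-9, 13, 14, 26, 30, 33, 39, 48, 49] -> [14, 26, 30, 48] -> [48, 30, 26, 14] -> [-48, -30, -26, -14]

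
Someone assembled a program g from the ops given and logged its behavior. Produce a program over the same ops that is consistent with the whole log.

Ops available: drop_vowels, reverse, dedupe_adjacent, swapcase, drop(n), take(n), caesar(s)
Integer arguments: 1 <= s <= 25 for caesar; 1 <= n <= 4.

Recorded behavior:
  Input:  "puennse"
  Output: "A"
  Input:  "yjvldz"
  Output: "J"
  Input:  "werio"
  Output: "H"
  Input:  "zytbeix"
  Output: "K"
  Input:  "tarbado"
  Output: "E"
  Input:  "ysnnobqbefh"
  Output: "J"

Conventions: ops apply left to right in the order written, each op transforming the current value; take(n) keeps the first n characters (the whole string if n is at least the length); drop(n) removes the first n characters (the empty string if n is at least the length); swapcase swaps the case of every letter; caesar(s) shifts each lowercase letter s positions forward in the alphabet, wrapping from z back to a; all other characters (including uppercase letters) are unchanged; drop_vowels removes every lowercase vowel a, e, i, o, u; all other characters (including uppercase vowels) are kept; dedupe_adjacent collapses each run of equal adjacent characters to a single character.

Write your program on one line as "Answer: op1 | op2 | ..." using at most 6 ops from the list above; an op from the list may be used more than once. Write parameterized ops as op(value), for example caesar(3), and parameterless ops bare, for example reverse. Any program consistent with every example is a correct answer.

dedupe_adjacent | drop_vowels | take(2) | caesar(11) | take(1) | swapcase

Check, running the answer program on each example:
  "puennse" -> "puense" -> "pns" -> "pn" -> "ay" -> "a" -> "A"
  "yjvldz" -> "yjvldz" -> "yjvldz" -> "yj" -> "ju" -> "j" -> "J"
  "werio" -> "werio" -> "wr" -> "wr" -> "hc" -> "h" -> "H"
  "zytbeix" -> "zytbeix" -> "zytbx" -> "zy" -> "kj" -> "k" -> "K"
  "tarbado" -> "tarbado" -> "trbd" -> "tr" -> "ec" -> "e" -> "E"
  "ysnnobqbefh" -> "ysnobqbefh" -> "ysnbqbfh" -> "ys" -> "jd" -> "j" -> "J"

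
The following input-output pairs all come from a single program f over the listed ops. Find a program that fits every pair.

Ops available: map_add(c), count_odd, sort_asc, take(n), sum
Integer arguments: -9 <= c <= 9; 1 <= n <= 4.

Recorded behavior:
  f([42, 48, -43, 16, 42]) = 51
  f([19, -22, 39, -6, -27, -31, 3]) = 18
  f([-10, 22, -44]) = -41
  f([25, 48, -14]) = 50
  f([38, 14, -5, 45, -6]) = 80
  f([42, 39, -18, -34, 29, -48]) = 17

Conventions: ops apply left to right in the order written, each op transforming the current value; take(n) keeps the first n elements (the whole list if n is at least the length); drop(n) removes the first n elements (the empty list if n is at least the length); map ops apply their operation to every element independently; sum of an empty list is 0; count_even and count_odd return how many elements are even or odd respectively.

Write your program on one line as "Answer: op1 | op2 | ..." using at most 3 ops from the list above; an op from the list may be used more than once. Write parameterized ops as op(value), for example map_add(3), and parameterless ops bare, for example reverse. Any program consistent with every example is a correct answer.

map_add(-3) | take(4) | sum

Check, running the answer program on each example:
  [42, 48, -43, 16, 42] -> [39, 45, -46, 13, 39] -> [39, 45, -46, 13] -> 51
  [19, -22, 39, -6, -27, -31, 3] -> [16, -25, 36, -9, -30, -34, 0] -> [16, -25, 36, -9] -> 18
  [-10, 22, -44] -> [-13, 19, -47] -> [-13, 19, -47] -> -41
  [25, 48, -14] -> [22, 45, -17] -> [22, 45, -17] -> 50
  [38, 14, -5, 45, -6] -> [35, 11, -8, 42, -9] -> [35, 11, -8, 42] -> 80
  [42, 39, -18, -34, 29, -48] -> [39, 36, -21, -37, 26, -51] -> [39, 36, -21, -37] -> 17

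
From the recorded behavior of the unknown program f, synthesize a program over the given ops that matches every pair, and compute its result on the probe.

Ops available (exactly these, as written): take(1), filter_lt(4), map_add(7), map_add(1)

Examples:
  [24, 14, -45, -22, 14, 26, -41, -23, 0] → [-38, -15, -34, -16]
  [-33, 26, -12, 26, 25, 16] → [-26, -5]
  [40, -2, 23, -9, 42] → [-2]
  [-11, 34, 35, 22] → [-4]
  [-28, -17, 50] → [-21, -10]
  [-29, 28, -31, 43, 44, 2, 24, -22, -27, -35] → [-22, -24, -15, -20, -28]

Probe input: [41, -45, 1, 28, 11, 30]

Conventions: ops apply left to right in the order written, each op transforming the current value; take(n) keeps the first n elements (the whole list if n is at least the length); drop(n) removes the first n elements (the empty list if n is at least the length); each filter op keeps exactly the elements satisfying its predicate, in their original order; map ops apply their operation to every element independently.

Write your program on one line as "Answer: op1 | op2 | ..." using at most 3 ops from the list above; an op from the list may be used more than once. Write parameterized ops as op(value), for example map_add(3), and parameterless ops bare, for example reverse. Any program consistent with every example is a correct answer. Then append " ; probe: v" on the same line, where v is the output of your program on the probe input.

map_add(7) | filter_lt(4) ; probe: [-38]

Check, running the answer program on each example:
  [24, 14, -45, -22, 14, 26, -41, -23, 0] -> [31, 21, -38, -15, 21, 33, -34, -16, 7] -> [-38, -15, -34, -16]
  [-33, 26, -12, 26, 25, 16] -> [-26, 33, -5, 33, 32, 23] -> [-26, -5]
  [40, -2, 23, -9, 42] -> [47, 5, 30, -2, 49] -> [-2]
  [-11, 34, 35, 22] -> [-4, 41, 42, 29] -> [-4]
  [-28, -17, 50] -> [-21, -10, 57] -> [-21, -10]
  [-29, 28, -31, 43, 44, 2, 24, -22, -27, -35] -> [-22, 35, -24, 50, 51, 9, 31, -15, -20, -28] -> [-22, -24, -15, -20, -28]
  probe: [41, -45, 1, 28, 11, 30] -> [48, -38, 8, 35, 18, 37] -> [-38]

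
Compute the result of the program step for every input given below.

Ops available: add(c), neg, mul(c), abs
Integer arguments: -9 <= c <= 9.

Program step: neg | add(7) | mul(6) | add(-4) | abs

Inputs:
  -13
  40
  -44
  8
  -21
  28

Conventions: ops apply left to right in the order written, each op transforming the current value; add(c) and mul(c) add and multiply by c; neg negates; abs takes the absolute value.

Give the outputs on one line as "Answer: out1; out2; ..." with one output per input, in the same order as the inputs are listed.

116; 202; 302; 10; 164; 130

Execution, op by op:
  -13 -> 13 -> 20 -> 120 -> 116 -> 116
  40 -> -40 -> -33 -> -198 -> -202 -> 202
  -44 -> 44 -> 51 -> 306 -> 302 -> 302
  8 -> -8 -> -1 -> -6 -> -10 -> 10
  -21 -> 21 -> 28 -> 168 -> 164 -> 164
  28 -> -28 -> -21 -> -126 -> -130 -> 130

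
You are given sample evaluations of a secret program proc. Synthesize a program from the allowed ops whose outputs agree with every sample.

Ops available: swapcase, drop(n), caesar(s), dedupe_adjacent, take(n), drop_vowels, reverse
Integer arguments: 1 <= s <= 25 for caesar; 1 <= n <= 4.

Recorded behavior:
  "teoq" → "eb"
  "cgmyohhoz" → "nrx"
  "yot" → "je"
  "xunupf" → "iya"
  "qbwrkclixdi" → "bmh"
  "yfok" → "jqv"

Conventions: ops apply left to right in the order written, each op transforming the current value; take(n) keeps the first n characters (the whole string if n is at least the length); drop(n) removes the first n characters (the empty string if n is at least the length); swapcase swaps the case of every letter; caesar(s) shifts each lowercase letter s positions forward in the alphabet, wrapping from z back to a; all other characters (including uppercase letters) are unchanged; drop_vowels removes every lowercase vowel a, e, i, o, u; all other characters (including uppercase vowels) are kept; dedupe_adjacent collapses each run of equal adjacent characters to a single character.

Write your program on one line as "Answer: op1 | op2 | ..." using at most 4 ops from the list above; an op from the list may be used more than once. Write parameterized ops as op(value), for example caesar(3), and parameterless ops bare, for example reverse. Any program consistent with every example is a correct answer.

dedupe_adjacent | drop_vowels | caesar(11) | take(3)

Check, running the answer program on each example:
  "teoq" -> "teoq" -> "tq" -> "eb" -> "eb"
  "cgmyohhoz" -> "cgmyohoz" -> "cgmyhz" -> "nrxjsk" -> "nrx"
  "yot" -> "yot" -> "yt" -> "je" -> "je"
  "xunupf" -> "xunupf" -> "xnpf" -> "iyaq" -> "iya"
  "qbwrkclixdi" -> "qbwrkclixdi" -> "qbwrkclxd" -> "bmhcvnwio" -> "bmh"
  "yfok" -> "yfok" -> "yfk" -> "jqv" -> "jqv"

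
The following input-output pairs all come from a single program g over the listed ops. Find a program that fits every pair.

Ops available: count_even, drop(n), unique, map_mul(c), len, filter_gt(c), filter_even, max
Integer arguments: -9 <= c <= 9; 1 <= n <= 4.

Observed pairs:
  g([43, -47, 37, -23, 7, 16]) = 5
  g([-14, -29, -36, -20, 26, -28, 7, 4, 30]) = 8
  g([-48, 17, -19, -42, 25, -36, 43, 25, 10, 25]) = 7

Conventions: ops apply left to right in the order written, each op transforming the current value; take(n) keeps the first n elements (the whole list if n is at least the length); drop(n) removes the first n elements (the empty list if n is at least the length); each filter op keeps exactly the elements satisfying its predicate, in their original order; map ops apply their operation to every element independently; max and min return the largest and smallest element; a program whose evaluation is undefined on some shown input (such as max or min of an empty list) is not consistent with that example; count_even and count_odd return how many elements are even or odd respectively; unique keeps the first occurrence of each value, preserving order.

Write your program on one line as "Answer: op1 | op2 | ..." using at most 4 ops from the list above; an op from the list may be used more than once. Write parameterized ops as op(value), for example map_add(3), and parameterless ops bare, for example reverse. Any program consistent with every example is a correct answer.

drop(1) | unique | map_mul(-7) | len

Check, running the answer program on each example:
  [43, -47, 37, -23, 7, 16] -> [-47, 37, -23, 7, 16] -> [-47, 37, -23, 7, 16] -> [329, -259, 161, -49, -112] -> 5
  [-14, -29, -36, -20, 26, -28, 7, 4, 30] -> [-29, -36, -20, 26, -28, 7, 4, 30] -> [-29, -36, -20, 26, -28, 7, 4, 30] -> [203, 252, 140, -182, 196, -49, -28, -210] -> 8
  [-48, 17, -19, -42, 25, -36, 43, 25, 10, 25] -> [17, -19, -42, 25, -36, 43, 25, 10, 25] -> [17, -19, -42, 25, -36, 43, 10] -> [-119, 133, 294, -175, 252, -301, -70] -> 7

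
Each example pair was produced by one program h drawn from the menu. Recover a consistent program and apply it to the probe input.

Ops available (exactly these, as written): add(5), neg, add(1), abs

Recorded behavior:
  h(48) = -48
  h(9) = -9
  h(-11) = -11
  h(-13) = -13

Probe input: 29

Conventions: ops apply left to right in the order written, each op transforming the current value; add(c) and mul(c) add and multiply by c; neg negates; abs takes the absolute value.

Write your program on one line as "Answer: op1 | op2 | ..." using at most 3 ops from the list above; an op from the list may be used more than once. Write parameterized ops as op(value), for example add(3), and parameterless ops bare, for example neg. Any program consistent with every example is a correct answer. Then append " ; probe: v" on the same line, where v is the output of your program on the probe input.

abs | neg ; probe: -29

Check, running the answer program on each example:
  48 -> 48 -> -48
  9 -> 9 -> -9
  -11 -> 11 -> -11
  -13 -> 13 -> -13
  probe: 29 -> 29 -> -29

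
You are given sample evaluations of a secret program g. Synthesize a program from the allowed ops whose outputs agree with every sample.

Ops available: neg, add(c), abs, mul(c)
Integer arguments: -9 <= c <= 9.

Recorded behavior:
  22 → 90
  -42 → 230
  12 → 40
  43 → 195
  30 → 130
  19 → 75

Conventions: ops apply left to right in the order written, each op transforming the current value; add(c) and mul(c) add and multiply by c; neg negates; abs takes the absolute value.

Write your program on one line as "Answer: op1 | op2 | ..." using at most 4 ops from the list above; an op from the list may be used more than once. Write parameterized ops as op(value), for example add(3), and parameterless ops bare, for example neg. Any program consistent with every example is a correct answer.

add(-4) | neg | mul(5) | abs

Check, running the answer program on each example:
  22 -> 18 -> -18 -> -90 -> 90
  -42 -> -46 -> 46 -> 230 -> 230
  12 -> 8 -> -8 -> -40 -> 40
  43 -> 39 -> -39 -> -195 -> 195
  30 -> 26 -> -26 -> -130 -> 130
  19 -> 15 -> -15 -> -75 -> 75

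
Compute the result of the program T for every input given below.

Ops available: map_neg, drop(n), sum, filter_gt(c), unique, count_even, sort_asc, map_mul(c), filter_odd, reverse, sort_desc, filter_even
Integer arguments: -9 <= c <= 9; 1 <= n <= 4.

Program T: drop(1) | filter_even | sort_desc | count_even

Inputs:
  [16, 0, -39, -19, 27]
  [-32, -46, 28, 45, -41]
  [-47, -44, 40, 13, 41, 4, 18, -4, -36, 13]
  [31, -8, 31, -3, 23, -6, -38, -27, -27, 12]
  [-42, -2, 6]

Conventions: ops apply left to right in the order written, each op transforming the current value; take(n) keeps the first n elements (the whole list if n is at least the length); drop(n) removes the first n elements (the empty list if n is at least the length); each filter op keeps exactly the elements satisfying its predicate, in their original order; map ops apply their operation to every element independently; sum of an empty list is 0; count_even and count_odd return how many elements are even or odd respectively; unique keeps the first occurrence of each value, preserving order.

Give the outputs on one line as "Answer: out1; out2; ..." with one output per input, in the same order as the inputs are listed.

1; 2; 6; 4; 2

Execution, op by op:
  [16, 0, -39, -19, 27] -> [0, -39, -19, 27] -> [0] -> [0] -> 1
  [-32, -46, 28, 45, -41] -> [-46, 28, 45, -41] -> [-46, 28] -> [28, -46] -> 2
  [-47, -44, 40, 13, 41, 4, 18, -4, -36, 13] -> [-44, 40, 13, 41, 4, 18, -4, -36, 13] -> [-44, 40, 4, 18, -4, -36] -> [40, 18, 4, -4, -36, -44] -> 6
  [31, -8, 31, -3, 23, -6, -38, -27, -27, 12] -> [-8, 31, -3, 23, -6, -38, -27, -27, 12] -> [-8, -6, -38, 12] -> [12, -6, -8, -38] -> 4
  [-42, -2, 6] -> [-2, 6] -> [-2, 6] -> [6, -2] -> 2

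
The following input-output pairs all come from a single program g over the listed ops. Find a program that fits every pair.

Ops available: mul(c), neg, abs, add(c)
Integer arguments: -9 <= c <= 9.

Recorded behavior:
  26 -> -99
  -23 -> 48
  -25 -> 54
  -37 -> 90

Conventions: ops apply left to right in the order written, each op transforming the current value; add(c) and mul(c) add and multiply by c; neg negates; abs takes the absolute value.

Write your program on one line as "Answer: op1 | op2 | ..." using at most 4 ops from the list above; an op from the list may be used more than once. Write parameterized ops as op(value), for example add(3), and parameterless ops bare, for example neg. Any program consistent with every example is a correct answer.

neg | add(-7) | mul(3)

Check, running the answer program on each example:
  26 -> -26 -> -33 -> -99
  -23 -> 23 -> 16 -> 48
  -25 -> 25 -> 18 -> 54
  -37 -> 37 -> 30 -> 90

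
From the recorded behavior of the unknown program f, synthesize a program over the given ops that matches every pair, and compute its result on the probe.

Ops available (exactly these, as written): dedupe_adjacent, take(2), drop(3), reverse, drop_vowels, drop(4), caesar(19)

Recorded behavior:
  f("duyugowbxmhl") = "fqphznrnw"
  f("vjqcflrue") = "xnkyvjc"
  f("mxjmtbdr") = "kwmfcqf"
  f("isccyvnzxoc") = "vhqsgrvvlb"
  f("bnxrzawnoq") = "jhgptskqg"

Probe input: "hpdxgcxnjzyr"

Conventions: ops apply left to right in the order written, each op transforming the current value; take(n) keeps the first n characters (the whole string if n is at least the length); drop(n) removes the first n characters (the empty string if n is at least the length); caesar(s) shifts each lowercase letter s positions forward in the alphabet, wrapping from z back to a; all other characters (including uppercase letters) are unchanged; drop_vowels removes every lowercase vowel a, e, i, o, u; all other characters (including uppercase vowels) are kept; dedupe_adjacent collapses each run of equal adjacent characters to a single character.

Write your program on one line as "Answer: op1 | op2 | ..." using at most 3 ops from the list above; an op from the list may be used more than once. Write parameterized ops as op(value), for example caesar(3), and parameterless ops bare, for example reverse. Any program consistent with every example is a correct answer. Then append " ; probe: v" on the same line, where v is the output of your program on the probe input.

caesar(19) | drop_vowels | reverse ; probe: "krscgqvzqw"

Check, running the answer program on each example:
  "duyugowbxmhl" -> "wnrnzhpuqfae" -> "wnrnzhpqf" -> "fqphznrnw"
  "vjqcflrue" -> "ocjvyeknx" -> "cjvyknx" -> "xnkyvjc"
  "mxjmtbdr" -> "fqcfmuwk" -> "fqcfmwk" -> "kwmfcqf"
  "isccyvnzxoc" -> "blvvrogsqhv" -> "blvvrgsqhv" -> "vhqsgrvvlb"
  "bnxrzawnoq" -> "ugqkstpghj" -> "gqkstpghj" -> "jhgptskqg"
  probe: "hpdxgcxnjzyr" -> "aiwqzvqgcsrk" -> "wqzvqgcsrk" -> "krscgqvzqw"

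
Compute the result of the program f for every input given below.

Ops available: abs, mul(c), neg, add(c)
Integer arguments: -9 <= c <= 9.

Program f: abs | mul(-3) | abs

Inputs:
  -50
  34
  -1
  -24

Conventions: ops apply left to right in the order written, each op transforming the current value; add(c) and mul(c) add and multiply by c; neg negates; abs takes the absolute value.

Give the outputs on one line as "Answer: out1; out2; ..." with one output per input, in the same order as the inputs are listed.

Execution, op by op:
  -50 -> 50 -> -150 -> 150
  34 -> 34 -> -102 -> 102
  -1 -> 1 -> -3 -> 3
  -24 -> 24 -> -72 -> 72

150; 102; 3; 72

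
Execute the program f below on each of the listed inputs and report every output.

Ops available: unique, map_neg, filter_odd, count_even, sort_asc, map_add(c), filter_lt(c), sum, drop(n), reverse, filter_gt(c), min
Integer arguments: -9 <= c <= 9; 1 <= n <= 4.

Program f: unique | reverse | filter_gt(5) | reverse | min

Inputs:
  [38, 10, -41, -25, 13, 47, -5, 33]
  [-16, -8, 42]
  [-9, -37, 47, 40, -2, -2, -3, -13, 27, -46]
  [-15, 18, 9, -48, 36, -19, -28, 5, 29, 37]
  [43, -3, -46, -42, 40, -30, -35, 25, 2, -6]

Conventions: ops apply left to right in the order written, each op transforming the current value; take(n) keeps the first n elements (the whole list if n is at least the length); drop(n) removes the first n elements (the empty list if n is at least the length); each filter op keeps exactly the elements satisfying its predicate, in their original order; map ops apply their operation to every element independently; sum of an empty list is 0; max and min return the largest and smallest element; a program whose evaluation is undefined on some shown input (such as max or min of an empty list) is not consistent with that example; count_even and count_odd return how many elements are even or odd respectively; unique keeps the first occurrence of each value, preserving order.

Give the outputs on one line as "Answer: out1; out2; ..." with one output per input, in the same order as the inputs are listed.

10; 42; 27; 9; 25

Execution, op by op:
  [38, 10, -41, -25, 13, 47, -5, 33] -> [38, 10, -41, -25, 13, 47, -5, 33] -> [33, -5, 47, 13, -25, -41, 10, 38] -> [33, 47, 13, 10, 38] -> [38, 10, 13, 47, 33] -> 10
  [-16, -8, 42] -> [-16, -8, 42] -> [42, -8, -16] -> [42] -> [42] -> 42
  [-9, -37, 47, 40, -2, -2, -3, -13, 27, -46] -> [-9, -37, 47, 40, -2, -3, -13, 27, -46] -> [-46, 27, -13, -3, -2, 40, 47, -37, -9] -> [27, 40, 47] -> [47, 40, 27] -> 27
  [-15, 18, 9, -48, 36, -19, -28, 5, 29, 37] -> [-15, 18, 9, -48, 36, -19, -28, 5, 29, 37] -> [37, 29, 5, -28, -19, 36, -48, 9, 18, -15] -> [37, 29, 36, 9, 18] -> [18, 9, 36, 29, 37] -> 9
  [43, -3, -46, -42, 40, -30, -35, 25, 2, -6] -> [43, -3, -46, -42, 40, -30, -35, 25, 2, -6] -> [-6, 2, 25, -35, -30, 40, -42, -46, -3, 43] -> [25, 40, 43] -> [43, 40, 25] -> 25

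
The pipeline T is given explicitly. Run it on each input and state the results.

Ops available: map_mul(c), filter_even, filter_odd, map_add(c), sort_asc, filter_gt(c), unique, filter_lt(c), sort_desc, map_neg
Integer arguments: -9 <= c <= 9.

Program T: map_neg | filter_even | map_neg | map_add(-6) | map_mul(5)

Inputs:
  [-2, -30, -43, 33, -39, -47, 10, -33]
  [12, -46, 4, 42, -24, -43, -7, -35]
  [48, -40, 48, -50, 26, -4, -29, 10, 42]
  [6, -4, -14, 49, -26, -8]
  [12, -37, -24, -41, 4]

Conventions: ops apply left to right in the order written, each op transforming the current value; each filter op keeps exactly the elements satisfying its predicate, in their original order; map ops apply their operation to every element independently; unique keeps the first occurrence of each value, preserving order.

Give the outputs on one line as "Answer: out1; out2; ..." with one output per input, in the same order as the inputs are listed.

[-40, -180, 20]; [30, -260, -10, 180, -150]; [210, -230, 210, -280, 100, -50, 20, 180]; [0, -50, -100, -160, -70]; [30, -150, -10]

Execution, op by op:
  [-2, -30, -43, 33, -39, -47, 10, -33] -> [2, 30, 43, -33, 39, 47, -10, 33] -> [2, 30, -10] -> [-2, -30, 10] -> [-8, -36, 4] -> [-40, -180, 20]
  [12, -46, 4, 42, -24, -43, -7, -35] -> [-12, 46, -4, -42, 24, 43, 7, 35] -> [-12, 46, -4, -42, 24] -> [12, -46, 4, 42, -24] -> [6, -52, -2, 36, -30] -> [30, -260, -10, 180, -150]
  [48, -40, 48, -50, 26, -4, -29, 10, 42] -> [-48, 40, -48, 50, -26, 4, 29, -10, -42] -> [-48, 40, -48, 50, -26, 4, -10, -42] -> [48, -40, 48, -50, 26, -4, 10, 42] -> [42, -46, 42, -56, 20, -10, 4, 36] -> [210, -230, 210, -280, 100, -50, 20, 180]
  [6, -4, -14, 49, -26, -8] -> [-6, 4, 14, -49, 26, 8] -> [-6, 4, 14, 26, 8] -> [6, -4, -14, -26, -8] -> [0, -10, -20, -32, -14] -> [0, -50, -100, -160, -70]
  [12, -37, -24, -41, 4] -> [-12, 37, 24, 41, -4] -> [-12, 24, -4] -> [12, -24, 4] -> [6, -30, -2] -> [30, -150, -10]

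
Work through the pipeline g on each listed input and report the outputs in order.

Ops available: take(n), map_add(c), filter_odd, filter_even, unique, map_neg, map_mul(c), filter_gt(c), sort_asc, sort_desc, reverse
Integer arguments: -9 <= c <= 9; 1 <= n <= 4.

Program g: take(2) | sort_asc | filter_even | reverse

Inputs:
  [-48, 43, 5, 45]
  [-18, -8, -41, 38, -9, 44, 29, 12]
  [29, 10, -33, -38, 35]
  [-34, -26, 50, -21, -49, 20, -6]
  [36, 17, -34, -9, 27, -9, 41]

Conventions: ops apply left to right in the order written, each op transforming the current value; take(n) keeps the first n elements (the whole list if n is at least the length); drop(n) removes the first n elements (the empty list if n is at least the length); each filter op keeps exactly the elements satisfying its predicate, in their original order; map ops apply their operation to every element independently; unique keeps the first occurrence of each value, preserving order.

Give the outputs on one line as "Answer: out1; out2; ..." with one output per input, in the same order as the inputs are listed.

[-48]; [-8, -18]; [10]; [-26, -34]; [36]

Execution, op by op:
  [-48, 43, 5, 45] -> [-48, 43] -> [-48, 43] -> [-48] -> [-48]
  [-18, -8, -41, 38, -9, 44, 29, 12] -> [-18, -8] -> [-18, -8] -> [-18, -8] -> [-8, -18]
  [29, 10, -33, -38, 35] -> [29, 10] -> [10, 29] -> [10] -> [10]
  [-34, -26, 50, -21, -49, 20, -6] -> [-34, -26] -> [-34, -26] -> [-34, -26] -> [-26, -34]
  [36, 17, -34, -9, 27, -9, 41] -> [36, 17] -> [17, 36] -> [36] -> [36]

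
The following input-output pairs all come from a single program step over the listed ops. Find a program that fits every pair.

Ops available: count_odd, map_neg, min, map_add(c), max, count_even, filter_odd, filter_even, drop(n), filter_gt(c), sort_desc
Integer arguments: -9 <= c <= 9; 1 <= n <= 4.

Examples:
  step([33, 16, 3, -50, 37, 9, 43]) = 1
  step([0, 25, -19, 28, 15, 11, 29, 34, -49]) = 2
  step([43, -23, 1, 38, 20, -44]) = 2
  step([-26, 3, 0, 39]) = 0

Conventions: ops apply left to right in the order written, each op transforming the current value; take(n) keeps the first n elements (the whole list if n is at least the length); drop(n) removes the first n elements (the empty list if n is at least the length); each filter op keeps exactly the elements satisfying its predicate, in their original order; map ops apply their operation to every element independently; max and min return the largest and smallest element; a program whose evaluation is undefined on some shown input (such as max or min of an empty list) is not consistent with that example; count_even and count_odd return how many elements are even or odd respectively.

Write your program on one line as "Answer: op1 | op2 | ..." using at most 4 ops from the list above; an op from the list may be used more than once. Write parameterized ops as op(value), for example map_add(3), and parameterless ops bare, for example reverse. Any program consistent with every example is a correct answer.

map_add(2) | map_add(-7) | filter_gt(-4) | count_odd

Check, running the answer program on each example:
  [33, 16, 3, -50, 37, 9, 43] -> [35, 18, 5, -48, 39, 11, 45] -> [28, 11, -2, -55, 32, 4, 38] -> [28, 11, -2, 32, 4, 38] -> 1
  [0, 25, -19, 28, 15, 11, 29, 34, -49] -> [2, 27, -17, 30, 17, 13, 31, 36, -47] -> [-5, 20, -24, 23, 10, 6, 24, 29, -54] -> [20, 23, 10, 6, 24, 29] -> 2
  [43, -23, 1, 38, 20, -44] -> [45, -21, 3, 40, 22, -42] -> [38, -28, -4, 33, 15, -49] -> [38, 33, 15] -> 2
  [-26, 3, 0, 39] -> [-24, 5, 2, 41] -> [-31, -2, -5, 34] -> [-2, 34] -> 0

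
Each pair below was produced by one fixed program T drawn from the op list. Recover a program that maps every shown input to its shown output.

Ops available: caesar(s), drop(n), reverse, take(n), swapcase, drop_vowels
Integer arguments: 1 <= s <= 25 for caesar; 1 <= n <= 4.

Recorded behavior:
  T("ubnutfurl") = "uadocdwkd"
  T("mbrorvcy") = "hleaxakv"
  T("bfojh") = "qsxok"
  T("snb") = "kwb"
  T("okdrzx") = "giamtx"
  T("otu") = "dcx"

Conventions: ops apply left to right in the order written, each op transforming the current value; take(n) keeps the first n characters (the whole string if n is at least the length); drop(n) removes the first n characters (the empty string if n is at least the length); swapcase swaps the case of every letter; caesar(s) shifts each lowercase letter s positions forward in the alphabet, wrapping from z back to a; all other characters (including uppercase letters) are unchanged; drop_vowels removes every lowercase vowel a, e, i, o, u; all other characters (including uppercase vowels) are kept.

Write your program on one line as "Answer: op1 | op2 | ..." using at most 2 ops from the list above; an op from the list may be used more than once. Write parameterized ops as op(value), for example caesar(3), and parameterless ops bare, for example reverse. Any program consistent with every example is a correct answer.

caesar(9) | reverse

Check, running the answer program on each example:
  "ubnutfurl" -> "dkwdcodau" -> "uadocdwkd"
  "mbrorvcy" -> "vkaxaelh" -> "hleaxakv"
  "bfojh" -> "koxsq" -> "qsxok"
  "snb" -> "bwk" -> "kwb"
  "okdrzx" -> "xtmaig" -> "giamtx"
  "otu" -> "xcd" -> "dcx"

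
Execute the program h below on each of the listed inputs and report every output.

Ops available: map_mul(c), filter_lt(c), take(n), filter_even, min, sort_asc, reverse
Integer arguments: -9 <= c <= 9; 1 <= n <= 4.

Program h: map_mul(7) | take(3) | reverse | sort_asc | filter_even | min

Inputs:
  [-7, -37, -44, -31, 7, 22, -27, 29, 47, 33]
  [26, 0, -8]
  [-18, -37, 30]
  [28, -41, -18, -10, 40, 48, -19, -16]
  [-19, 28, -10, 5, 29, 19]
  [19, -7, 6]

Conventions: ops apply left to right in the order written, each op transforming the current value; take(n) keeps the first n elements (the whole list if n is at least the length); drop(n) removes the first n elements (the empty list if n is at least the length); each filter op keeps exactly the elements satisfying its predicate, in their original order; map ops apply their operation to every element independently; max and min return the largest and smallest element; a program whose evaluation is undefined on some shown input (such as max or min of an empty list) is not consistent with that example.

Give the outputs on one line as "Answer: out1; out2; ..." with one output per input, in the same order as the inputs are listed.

Execution, op by op:
  [-7, -37, -44, -31, 7, 22, -27, 29, 47, 33] -> [-49, -259, -308, -217, 49, 154, -189, 203, 329, 231] -> [-49, -259, -308] -> [-308, -259, -49] -> [-308, -259, -49] -> [-308] -> -308
  [26, 0, -8] -> [182, 0, -56] -> [182, 0, -56] -> [-56, 0, 182] -> [-56, 0, 182] -> [-56, 0, 182] -> -56
  [-18, -37, 30] -> [-126, -259, 210] -> [-126, -259, 210] -> [210, -259, -126] -> [-259, -126, 210] -> [-126, 210] -> -126
  [28, -41, -18, -10, 40, 48, -19, -16] -> [196, -287, -126, -70, 280, 336, -133, -112] -> [196, -287, -126] -> [-126, -287, 196] -> [-287, -126, 196] -> [-126, 196] -> -126
  [-19, 28, -10, 5, 29, 19] -> [-133, 196, -70, 35, 203, 133] -> [-133, 196, -70] -> [-70, 196, -133] -> [-133, -70, 196] -> [-70, 196] -> -70
  [19, -7, 6] -> [133, -49, 42] -> [133, -49, 42] -> [42, -49, 133] -> [-49, 42, 133] -> [42] -> 42

-308; -56; -126; -126; -70; 42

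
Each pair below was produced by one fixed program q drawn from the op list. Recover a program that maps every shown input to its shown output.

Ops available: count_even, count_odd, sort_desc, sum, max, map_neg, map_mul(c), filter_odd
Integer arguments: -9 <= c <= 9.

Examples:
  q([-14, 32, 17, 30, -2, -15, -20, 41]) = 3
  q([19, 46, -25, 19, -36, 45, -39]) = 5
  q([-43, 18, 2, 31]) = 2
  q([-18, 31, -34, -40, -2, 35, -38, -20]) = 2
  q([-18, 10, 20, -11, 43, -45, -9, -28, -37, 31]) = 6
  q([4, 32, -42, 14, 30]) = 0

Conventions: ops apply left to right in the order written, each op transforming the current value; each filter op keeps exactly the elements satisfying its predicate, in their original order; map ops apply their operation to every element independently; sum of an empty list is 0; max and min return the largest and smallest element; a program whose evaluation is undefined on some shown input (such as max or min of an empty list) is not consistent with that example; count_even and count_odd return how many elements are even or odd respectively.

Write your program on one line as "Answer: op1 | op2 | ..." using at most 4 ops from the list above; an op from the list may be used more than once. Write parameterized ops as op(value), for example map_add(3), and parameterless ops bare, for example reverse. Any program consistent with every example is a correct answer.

filter_odd | map_mul(6) | count_even

Check, running the answer program on each example:
  [-14, 32, 17, 30, -2, -15, -20, 41] -> [17, -15, 41] -> [102, -90, 246] -> 3
  [19, 46, -25, 19, -36, 45, -39] -> [19, -25, 19, 45, -39] -> [114, -150, 114, 270, -234] -> 5
  [-43, 18, 2, 31] -> [-43, 31] -> [-258, 186] -> 2
  [-18, 31, -34, -40, -2, 35, -38, -20] -> [31, 35] -> [186, 210] -> 2
  [-18, 10, 20, -11, 43, -45, -9, -28, -37, 31] -> [-11, 43, -45, -9, -37, 31] -> [-66, 258, -270, -54, -222, 186] -> 6
  [4, 32, -42, 14, 30] -> [] -> [] -> 0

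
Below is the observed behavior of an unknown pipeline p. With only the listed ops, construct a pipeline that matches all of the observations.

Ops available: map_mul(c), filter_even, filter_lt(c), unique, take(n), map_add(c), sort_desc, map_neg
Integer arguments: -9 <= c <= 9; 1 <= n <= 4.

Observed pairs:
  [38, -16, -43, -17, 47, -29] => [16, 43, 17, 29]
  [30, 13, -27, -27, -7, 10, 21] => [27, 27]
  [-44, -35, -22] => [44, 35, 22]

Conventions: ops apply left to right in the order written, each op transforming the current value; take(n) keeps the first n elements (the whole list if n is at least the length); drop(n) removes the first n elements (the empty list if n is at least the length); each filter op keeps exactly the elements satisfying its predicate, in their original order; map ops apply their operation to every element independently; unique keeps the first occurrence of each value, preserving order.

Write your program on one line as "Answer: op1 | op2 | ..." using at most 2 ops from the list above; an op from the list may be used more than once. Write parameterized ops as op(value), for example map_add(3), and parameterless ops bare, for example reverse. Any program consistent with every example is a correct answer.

filter_lt(-8) | map_neg

Check, running the answer program on each example:
  [38, -16, -43, -17, 47, -29] -> [-16, -43, -17, -29] -> [16, 43, 17, 29]
  [30, 13, -27, -27, -7, 10, 21] -> [-27, -27] -> [27, 27]
  [-44, -35, -22] -> [-44, -35, -22] -> [44, 35, 22]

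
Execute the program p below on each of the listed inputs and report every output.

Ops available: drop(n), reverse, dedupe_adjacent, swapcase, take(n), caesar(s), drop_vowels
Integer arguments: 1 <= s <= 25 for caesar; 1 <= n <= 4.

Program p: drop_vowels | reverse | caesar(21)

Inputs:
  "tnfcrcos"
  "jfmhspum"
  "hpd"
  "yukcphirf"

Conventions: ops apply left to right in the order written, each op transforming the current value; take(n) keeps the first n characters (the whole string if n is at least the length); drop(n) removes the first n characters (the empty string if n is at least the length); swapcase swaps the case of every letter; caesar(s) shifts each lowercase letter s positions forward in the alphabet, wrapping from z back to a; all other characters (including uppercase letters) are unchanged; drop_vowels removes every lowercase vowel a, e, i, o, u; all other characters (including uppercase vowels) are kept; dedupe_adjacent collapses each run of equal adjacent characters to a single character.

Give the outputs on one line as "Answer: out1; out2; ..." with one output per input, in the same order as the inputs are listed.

"nxmxaio"; "hknchae"; "ykc"; "amckxft"

Execution, op by op:
  "tnfcrcos" -> "tnfcrcs" -> "scrcfnt" -> "nxmxaio"
  "jfmhspum" -> "jfmhspm" -> "mpshmfj" -> "hknchae"
  "hpd" -> "hpd" -> "dph" -> "ykc"
  "yukcphirf" -> "ykcphrf" -> "frhpcky" -> "amckxft"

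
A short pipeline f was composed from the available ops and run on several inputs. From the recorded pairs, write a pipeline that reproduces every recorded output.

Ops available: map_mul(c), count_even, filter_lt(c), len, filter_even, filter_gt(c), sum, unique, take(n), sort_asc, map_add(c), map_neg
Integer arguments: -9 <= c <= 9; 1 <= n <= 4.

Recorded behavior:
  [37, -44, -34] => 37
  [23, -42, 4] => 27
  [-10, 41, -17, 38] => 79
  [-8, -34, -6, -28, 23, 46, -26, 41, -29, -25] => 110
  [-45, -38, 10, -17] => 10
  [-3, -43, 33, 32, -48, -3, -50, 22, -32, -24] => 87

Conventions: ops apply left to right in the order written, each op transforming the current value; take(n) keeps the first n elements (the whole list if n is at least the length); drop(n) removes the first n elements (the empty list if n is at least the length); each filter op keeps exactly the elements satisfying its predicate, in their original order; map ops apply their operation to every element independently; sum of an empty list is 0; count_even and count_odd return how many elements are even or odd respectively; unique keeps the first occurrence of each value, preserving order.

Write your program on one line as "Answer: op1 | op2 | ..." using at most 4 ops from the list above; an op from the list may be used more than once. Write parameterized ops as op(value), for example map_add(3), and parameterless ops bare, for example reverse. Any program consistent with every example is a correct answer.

unique | filter_gt(3) | sum

Check, running the answer program on each example:
  [37, -44, -34] -> [37, -44, -34] -> [37] -> 37
  [23, -42, 4] -> [23, -42, 4] -> [23, 4] -> 27
  [-10, 41, -17, 38] -> [-10, 41, -17, 38] -> [41, 38] -> 79
  [-8, -34, -6, -28, 23, 46, -26, 41, -29, -25] -> [-8, -34, -6, -28, 23, 46, -26, 41, -29, -25] -> [23, 46, 41] -> 110
  [-45, -38, 10, -17] -> [-45, -38, 10, -17] -> [10] -> 10
  [-3, -43, 33, 32, -48, -3, -50, 22, -32, -24] -> [-3, -43, 33, 32, -48, -50, 22, -32, -24] -> [33, 32, 22] -> 87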